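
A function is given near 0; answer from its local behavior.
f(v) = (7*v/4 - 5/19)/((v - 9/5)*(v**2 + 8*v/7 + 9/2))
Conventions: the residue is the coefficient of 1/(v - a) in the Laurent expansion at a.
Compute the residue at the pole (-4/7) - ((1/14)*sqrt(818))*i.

The residue is (-38395/260604) + ((1917685/213174072)*sqrt(818))*i.

The factor v**2 + 8*v/7 + 9/2 splits as (v - a)(v - a') with a = (-4/7) - ((1/14)*sqrt(818))*i, a' = (-4/7) + ((1/14)*sqrt(818))*i. At the order-1 pole a set g(v) = (v - a)*f(v) = [(7*v/4 - 5/19)/(v - 9/5)] / (v - a').
Simple pole: residue = g(a) at a = (-4/7) - ((1/14)*sqrt(818))*i, which is (-38395/260604) + ((1917685/213174072)*sqrt(818))*i.


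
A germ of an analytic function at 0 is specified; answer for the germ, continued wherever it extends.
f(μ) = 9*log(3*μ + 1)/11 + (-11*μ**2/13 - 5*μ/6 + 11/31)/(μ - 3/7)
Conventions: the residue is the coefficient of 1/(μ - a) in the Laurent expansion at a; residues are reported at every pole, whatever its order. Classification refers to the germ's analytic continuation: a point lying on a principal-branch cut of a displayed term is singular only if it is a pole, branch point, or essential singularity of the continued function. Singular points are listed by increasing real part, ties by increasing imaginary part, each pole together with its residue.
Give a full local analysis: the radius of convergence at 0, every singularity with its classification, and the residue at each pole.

Radius of convergence at 0: 1/3.
At -1/3: a logarithmic branch point.
At 3/7: a pole of order 1; residue -6229/39494.

Denominator factor (μ - 3/7): pole of order 1 at 3/7, modulus 3/7.
Branch term (9/11)*log(1 - μ/(-1/3)): its argument vanishes at μ = -1/3, a logarithmic branch point, modulus 1/3.
The radius of convergence is the smallest modulus among the singular points: 1/3.
The branch term is analytic at 3/7 and contributes nothing to the residue; only the rational part matters.
At the order-1 pole 3/7 set g(μ) = (μ - (3/7))*(rational part) = -11*μ**2/13 - 5*μ/6 + 11/31.
Simple pole: residue = g(a) at a = 3/7, which is -6229/39494.
List the singular points by increasing real part (a conjugate pair: the negative imaginary part first).


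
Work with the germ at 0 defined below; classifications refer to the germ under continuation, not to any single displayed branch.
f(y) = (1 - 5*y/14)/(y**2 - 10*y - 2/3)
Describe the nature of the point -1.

Denominator factors: y**2 - 10*y - 2/3 = 31/3 at y = -1 — none vanishes.
So the germ continues analytically to -1.

The point is a regular point.


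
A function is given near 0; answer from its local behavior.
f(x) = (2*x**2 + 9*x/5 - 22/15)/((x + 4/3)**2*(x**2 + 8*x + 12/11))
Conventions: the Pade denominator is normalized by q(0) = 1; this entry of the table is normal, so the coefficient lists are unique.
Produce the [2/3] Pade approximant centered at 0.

Taylor coefficients needed (expand at 0): a_0 = -121/160, a_1 = 913/120, a_2 = -1307251/23040, a_3 = 56734007/138240, a_4 = -9816020137/3317760, a_5 = 212216009533/9953280.
Write the denominator as Q(x) = 1 + q1*x + q2*x^2 + q3*x^3. Requiring Q*f - P = O(x^6) with deg P <= 2 kills the coefficients of x^3..x^5 in Q*f:
  x^3: a_3 + q1*a_2 + q2*a_1 + q3*a_0 = 0, i.e. 56734007/138240 + (-1307251/23040)*q1 + (913/120)*q2 + (-121/160)*q3 = 0.
  x^4: a_4 + q1*a_3 + q2*a_2 + q3*a_1 = 0, i.e. -9816020137/3317760 + (56734007/138240)*q1 + (-1307251/23040)*q2 + (913/120)*q3 = 0.
  x^5: a_5 + q1*a_4 + q2*a_3 + q3*a_2 = 0, i.e. 212216009533/9953280 + (-9816020137/3317760)*q1 + (56734007/138240)*q2 + (-1307251/23040)*q3 = 0.
Solving this linear system: q1 = 3822164218/469473861, q2 = 51491794697/7511581776, q3 = 4165896911/5007721184.
The numerator is Q*f truncated at degree 2: P0 = a_0 = -121/160; P1 = a_1 + q1*a_0 = 18170718291/12519302960; P2 = a_2 + q1*a_1 + q2*a_0 = 997037349/50077211840.

The Pade approximant has numerator coefficients [-121/160, 18170718291/12519302960, 997037349/50077211840]; denominator coefficients [1, 3822164218/469473861, 51491794697/7511581776, 4165896911/5007721184].


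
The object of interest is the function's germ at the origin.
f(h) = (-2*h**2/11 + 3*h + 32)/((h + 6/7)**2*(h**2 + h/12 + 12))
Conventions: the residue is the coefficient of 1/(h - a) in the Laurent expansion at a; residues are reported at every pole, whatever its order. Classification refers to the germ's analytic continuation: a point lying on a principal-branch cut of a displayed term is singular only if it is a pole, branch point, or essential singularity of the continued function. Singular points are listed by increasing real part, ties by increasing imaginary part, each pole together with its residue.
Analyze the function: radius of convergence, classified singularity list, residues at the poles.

Denominator factor (h + 6/7)^2: pole of order 2 at -6/7, modulus 6/7.
Denominator factor (h**2 + h/12 + 12): discriminant -6911/144, complex-conjugate roots (-1/24) + ((1/24)*sqrt(6911))*i and (-1/24) - ((1/24)*sqrt(6911))*i; poles of order 1, moduli (2)*sqrt(3) and (2)*sqrt(3).
The radius of convergence is the smallest modulus among the singular points: 6/7.
At the order-2 pole -6/7 set g(h) = (h - (-6/7))^2*f(h) = (-2*h**2/11 + 3*h + 32)/(h**2 + h/12 + 12).
Order-2 pole: residue = g'(a); g'(-6/7) = 28433720/50822673, so the residue is 28433720/50822673.
The factor h**2 + h/12 + 12 splits as (h - a)(h - a') with a = (-1/24) - ((1/24)*sqrt(6911))*i, a' = (-1/24) + ((1/24)*sqrt(6911))*i. At the order-1 pole a set g(h) = (h - a)*f(h) = [(-2*h**2/11 + 3*h + 32)/(h + 6/7)**2] / (h - a').
Simple pole: residue = g(a) at a = (-1/24) - ((1/24)*sqrt(6911))*i, which is (-14216860/50822673) - ((113046332/31930499373)*sqrt(6911))*i.
The factor h**2 + h/12 + 12 splits as (h - a)(h - a') with a = (-1/24) + ((1/24)*sqrt(6911))*i, a' = (-1/24) - ((1/24)*sqrt(6911))*i. At the order-1 pole a set g(h) = (h - a)*f(h) = [(-2*h**2/11 + 3*h + 32)/(h + 6/7)**2] / (h - a').
Simple pole: residue = g(a) at a = (-1/24) + ((1/24)*sqrt(6911))*i, which is (-14216860/50822673) + ((113046332/31930499373)*sqrt(6911))*i.
List the singular points by increasing real part (a conjugate pair: the negative imaginary part first).

Radius of convergence at 0: 6/7.
At -6/7: a pole of order 2; residue 28433720/50822673.
At (-1/24) - ((1/24)*sqrt(6911))*i: a pole of order 1; residue (-14216860/50822673) - ((113046332/31930499373)*sqrt(6911))*i.
At (-1/24) + ((1/24)*sqrt(6911))*i: a pole of order 1; residue (-14216860/50822673) + ((113046332/31930499373)*sqrt(6911))*i.


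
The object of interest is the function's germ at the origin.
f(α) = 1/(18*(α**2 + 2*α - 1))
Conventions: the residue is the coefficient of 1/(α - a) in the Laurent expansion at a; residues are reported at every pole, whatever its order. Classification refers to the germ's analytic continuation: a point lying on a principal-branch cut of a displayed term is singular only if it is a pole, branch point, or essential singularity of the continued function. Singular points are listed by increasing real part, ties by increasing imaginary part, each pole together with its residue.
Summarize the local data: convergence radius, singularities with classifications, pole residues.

Denominator factor (α**2 + 2*α - 1): discriminant 8, real irrational roots -1 + sqrt(2) and -1 - sqrt(2); poles of order 1, moduli -1 + sqrt(2) and 1 + sqrt(2).
The radius of convergence is the smallest modulus among the singular points: -1 + sqrt(2).
The factor α**2 + 2*α - 1 splits as (α - a)(α - a') with a = -1 - sqrt(2), a' = -1 + sqrt(2). At the order-1 pole a set g(α) = (α - a)*f(α) = [1/18] / (α - a').
Simple pole: residue = g(a) at a = -1 - sqrt(2), which is -(1/72)*sqrt(2).
The factor α**2 + 2*α - 1 splits as (α - a)(α - a') with a = -1 + sqrt(2), a' = -1 - sqrt(2). At the order-1 pole a set g(α) = (α - a)*f(α) = [1/18] / (α - a').
Simple pole: residue = g(a) at a = -1 + sqrt(2), which is (1/72)*sqrt(2).
List the singular points by increasing real part (a conjugate pair: the negative imaginary part first).

Radius of convergence at 0: -1 + sqrt(2).
At -1 - sqrt(2): a pole of order 1; residue -(1/72)*sqrt(2).
At -1 + sqrt(2): a pole of order 1; residue (1/72)*sqrt(2).


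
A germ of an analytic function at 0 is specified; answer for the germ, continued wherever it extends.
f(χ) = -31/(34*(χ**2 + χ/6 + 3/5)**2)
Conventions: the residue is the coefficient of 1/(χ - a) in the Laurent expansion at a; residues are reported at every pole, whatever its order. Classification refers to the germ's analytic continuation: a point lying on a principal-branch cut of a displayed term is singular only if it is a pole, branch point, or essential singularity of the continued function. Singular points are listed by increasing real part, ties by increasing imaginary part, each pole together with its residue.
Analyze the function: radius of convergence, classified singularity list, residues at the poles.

Denominator factor (χ**2 + χ/6 + 3/5)^2: discriminant -427/180, complex-conjugate roots (-1/12) + ((1/60)*sqrt(2135))*i and (-1/12) - ((1/60)*sqrt(2135))*i; poles of order 2, moduli (1/5)*sqrt(15) and (1/5)*sqrt(15).
The radius of convergence is the smallest modulus among the singular points: (1/5)*sqrt(15).
The factor χ**2 + χ/6 + 3/5 splits as (χ - a)(χ - a') with a = (-1/12) - ((1/60)*sqrt(2135))*i, a' = (-1/12) + ((1/60)*sqrt(2135))*i. At the order-2 pole a set g(χ) = (χ - a)^2*f(χ) = [-31/34] / (χ - a')^2.
Order-2 pole: residue = g'(a); g'((-1/12) - ((1/60)*sqrt(2135))*i) = -((33480/3099593)*sqrt(2135))*i, so the residue is -((33480/3099593)*sqrt(2135))*i.
The factor χ**2 + χ/6 + 3/5 splits as (χ - a)(χ - a') with a = (-1/12) + ((1/60)*sqrt(2135))*i, a' = (-1/12) - ((1/60)*sqrt(2135))*i. At the order-2 pole a set g(χ) = (χ - a)^2*f(χ) = [-31/34] / (χ - a')^2.
Order-2 pole: residue = g'(a); g'((-1/12) + ((1/60)*sqrt(2135))*i) = ((33480/3099593)*sqrt(2135))*i, so the residue is ((33480/3099593)*sqrt(2135))*i.
List the singular points by increasing real part (a conjugate pair: the negative imaginary part first).

Radius of convergence at 0: (1/5)*sqrt(15).
At (-1/12) - ((1/60)*sqrt(2135))*i: a pole of order 2; residue -((33480/3099593)*sqrt(2135))*i.
At (-1/12) + ((1/60)*sqrt(2135))*i: a pole of order 2; residue ((33480/3099593)*sqrt(2135))*i.


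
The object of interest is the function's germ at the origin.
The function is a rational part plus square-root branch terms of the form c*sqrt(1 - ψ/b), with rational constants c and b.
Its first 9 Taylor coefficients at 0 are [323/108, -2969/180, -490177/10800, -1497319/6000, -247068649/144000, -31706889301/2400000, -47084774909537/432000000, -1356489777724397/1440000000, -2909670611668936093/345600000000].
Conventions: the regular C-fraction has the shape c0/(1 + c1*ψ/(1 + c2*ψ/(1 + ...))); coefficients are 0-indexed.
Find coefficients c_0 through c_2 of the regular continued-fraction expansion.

Taylor coefficients (read off): a_0 = 323/108, a_1 = -2969/180, a_2 = -490177/10800.
c0 = a_0 = 323/108. Peel one level at a time: if S = 1 + c*ψ/S' with S'(0) = 1, then c is the ψ-coefficient of S and S' = c*ψ/(S - 1).
S_1 = c0/f = 1 + (8907/1615)*ψ + (475665767/10432900)*ψ^2 + ...; c1 = 8907/1615.
S_2 = c1*ψ/(S_1 - 1) = 1 + (-475665767/57539220)*ψ + ...; c2 = -475665767/57539220.

The regular C-fraction coefficients are [323/108, 8907/1615, -475665767/57539220].


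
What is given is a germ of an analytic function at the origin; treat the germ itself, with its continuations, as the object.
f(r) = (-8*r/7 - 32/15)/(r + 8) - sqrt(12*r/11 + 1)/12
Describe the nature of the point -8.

The point is a pole of order 1.

The denominator factor r + 8 vanishes at -8 and appears to the power 1; the numerator there equals 736/105, nonzero, and no other factor vanishes.
The branch terms are analytic at this point.
Hence a pole whose order is the multiplicity, 1.


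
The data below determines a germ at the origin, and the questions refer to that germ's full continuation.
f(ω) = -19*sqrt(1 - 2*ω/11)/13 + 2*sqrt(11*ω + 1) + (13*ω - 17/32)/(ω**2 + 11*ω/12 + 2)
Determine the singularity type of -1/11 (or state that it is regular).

The point is an algebraic (square-root) branch point.

The term (2)*sqrt(1 - ω/(-1/11)) has argument 1 - -1/11/(-1/11) = 0 at -1/11: a square-root (algebraic, two-sheeted) branch point; the remaining terms are analytic or single-valued there.


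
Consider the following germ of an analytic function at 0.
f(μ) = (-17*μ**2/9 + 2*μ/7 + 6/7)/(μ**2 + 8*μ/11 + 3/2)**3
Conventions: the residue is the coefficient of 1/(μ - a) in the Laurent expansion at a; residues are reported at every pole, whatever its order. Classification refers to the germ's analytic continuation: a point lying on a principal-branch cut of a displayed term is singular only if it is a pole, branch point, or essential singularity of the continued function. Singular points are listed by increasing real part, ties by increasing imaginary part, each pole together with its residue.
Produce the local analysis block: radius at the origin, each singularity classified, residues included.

Denominator factor (μ**2 + 8*μ/11 + 3/2)^3: discriminant -662/121, complex-conjugate roots (-4/11) + ((1/22)*sqrt(662))*i and (-4/11) - ((1/22)*sqrt(662))*i; poles of order 3, moduli (1/2)*sqrt(6) and (1/2)*sqrt(6).
The radius of convergence is the smallest modulus among the singular points: (1/2)*sqrt(6).
The factor μ**2 + 8*μ/11 + 3/2 splits as (μ - a)(μ - a') with a = (-4/11) - ((1/22)*sqrt(662))*i, a' = (-4/11) + ((1/22)*sqrt(662))*i. At the order-3 pole a set g(μ) = (μ - a)^3*f(μ) = [-17*μ**2/9 + 2*μ/7 + 6/7] / (μ - a')^3.
Order-3 pole: residue = g''(a)/2; g''((-4/11) - ((1/22)*sqrt(662))*i) = -((21776491/9138702132)*sqrt(662))*i, so the residue is -((21776491/18277404264)*sqrt(662))*i.
The factor μ**2 + 8*μ/11 + 3/2 splits as (μ - a)(μ - a') with a = (-4/11) + ((1/22)*sqrt(662))*i, a' = (-4/11) - ((1/22)*sqrt(662))*i. At the order-3 pole a set g(μ) = (μ - a)^3*f(μ) = [-17*μ**2/9 + 2*μ/7 + 6/7] / (μ - a')^3.
Order-3 pole: residue = g''(a)/2; g''((-4/11) + ((1/22)*sqrt(662))*i) = ((21776491/9138702132)*sqrt(662))*i, so the residue is ((21776491/18277404264)*sqrt(662))*i.
List the singular points by increasing real part (a conjugate pair: the negative imaginary part first).

Radius of convergence at 0: (1/2)*sqrt(6).
At (-4/11) - ((1/22)*sqrt(662))*i: a pole of order 3; residue -((21776491/18277404264)*sqrt(662))*i.
At (-4/11) + ((1/22)*sqrt(662))*i: a pole of order 3; residue ((21776491/18277404264)*sqrt(662))*i.


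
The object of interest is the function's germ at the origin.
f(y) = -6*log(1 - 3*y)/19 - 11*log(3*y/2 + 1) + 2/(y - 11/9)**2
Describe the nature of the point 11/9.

The denominator factor y - 11/9 vanishes at 11/9 and appears to the power 2; the numerator there equals 2, nonzero, and no other factor vanishes.
The branch terms are analytic at this point.
Hence a pole whose order is the multiplicity, 2.

The point is a pole of order 2.


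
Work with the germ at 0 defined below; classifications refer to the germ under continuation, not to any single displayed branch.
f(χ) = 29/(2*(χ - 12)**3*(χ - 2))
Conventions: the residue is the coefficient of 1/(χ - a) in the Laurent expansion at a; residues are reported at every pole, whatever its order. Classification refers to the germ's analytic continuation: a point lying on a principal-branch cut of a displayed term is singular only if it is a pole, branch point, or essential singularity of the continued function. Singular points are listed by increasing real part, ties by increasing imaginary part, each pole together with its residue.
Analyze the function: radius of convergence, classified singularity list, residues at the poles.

Denominator factor (χ - 12)^3: pole of order 3 at 12, modulus 12.
Denominator factor (χ - 2): pole of order 1 at 2, modulus 2.
The radius of convergence is the smallest modulus among the singular points: 2.
At the order-1 pole 2 set g(χ) = (χ - (2))*f(χ) = 29/(2*(χ - 12)**3).
Simple pole: residue = g(a) at a = 2, which is -29/2000.
At the order-3 pole 12 set g(χ) = (χ - (12))^3*f(χ) = 29/(2*(χ - 2)).
Order-3 pole: residue = g''(a)/2; g''(12) = 29/1000, so the residue is 29/2000.
List the singular points by increasing real part (a conjugate pair: the negative imaginary part first).

Radius of convergence at 0: 2.
At 2: a pole of order 1; residue -29/2000.
At 12: a pole of order 3; residue 29/2000.


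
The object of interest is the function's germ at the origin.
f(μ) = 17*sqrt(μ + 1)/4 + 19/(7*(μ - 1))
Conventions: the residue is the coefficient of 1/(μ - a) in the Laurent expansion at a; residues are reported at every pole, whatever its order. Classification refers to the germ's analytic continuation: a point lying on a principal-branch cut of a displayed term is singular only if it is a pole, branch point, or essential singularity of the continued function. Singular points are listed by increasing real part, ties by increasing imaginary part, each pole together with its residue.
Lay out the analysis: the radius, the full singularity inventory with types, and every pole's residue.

Radius of convergence at 0: 1.
At -1: an algebraic (square-root) branch point.
At 1: a pole of order 1; residue 19/7.

Denominator factor (μ - 1): pole of order 1 at 1, modulus 1.
Branch term (17/4)*sqrt(1 - μ/(-1)): its argument vanishes at μ = -1, a square-root branch point, modulus 1.
The radius of convergence is the smallest modulus among the singular points: 1.
The branch term is analytic at 1 and contributes nothing to the residue; only the rational part matters.
At the order-1 pole 1 set g(μ) = (μ - (1))*(rational part) = 19/7.
Simple pole: residue = g(a) at a = 1, which is 19/7.
List the singular points by increasing real part (a conjugate pair: the negative imaginary part first).


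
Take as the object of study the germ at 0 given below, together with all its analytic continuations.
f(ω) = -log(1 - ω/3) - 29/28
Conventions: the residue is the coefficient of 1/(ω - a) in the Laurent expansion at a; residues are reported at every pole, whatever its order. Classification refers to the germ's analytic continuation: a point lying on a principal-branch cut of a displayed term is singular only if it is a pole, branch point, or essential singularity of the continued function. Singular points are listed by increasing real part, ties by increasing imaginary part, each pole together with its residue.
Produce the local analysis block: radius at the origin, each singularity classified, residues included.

Branch term (-1)*log(1 - ω/(3)): its argument vanishes at ω = 3, a logarithmic branch point, modulus 3.
The radius of convergence is the smallest modulus among the singular points: 3.

Radius of convergence at 0: 3.
At 3: a logarithmic branch point.


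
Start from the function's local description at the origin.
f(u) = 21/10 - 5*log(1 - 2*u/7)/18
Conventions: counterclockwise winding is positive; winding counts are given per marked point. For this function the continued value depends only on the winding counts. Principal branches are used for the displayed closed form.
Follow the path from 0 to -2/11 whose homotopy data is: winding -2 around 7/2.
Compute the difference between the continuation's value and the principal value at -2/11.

Continued minus principal equals (10/9)*pi*i.

The rational part is single-valued and drops out of the difference; each branch term changes only by its own monodromy.
(-5/18)*log(1 - u/(7/2)): each positive loop around 7/2 adds 2*pi*i to the log, so winding -2 contributes (-5/18)*(-2)*2*pi*i = (10/9)*pi*i.
Summing the contributions at u = -2/11 gives (10/9)*pi*i.


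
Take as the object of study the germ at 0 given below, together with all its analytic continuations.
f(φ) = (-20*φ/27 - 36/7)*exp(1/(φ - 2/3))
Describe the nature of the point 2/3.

The exponent 1/(φ - (2/3)) has a pole at 2/3, so exp(1/(φ - (2/3))) takes every nonzero value near it: an essential singularity (not a pole of any order).

The point is an essential singularity.


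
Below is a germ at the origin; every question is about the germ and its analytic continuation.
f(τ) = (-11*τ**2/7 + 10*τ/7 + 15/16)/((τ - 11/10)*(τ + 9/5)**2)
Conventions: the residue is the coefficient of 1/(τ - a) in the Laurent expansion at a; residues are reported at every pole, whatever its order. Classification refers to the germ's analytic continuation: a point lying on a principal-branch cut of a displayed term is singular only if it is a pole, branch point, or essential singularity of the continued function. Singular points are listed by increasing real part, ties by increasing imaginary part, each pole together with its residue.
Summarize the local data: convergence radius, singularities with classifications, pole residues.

Radius of convergence at 0: 11/10.
At -9/5: a pole of order 2; residue -38705/23548.
At 11/10: a pole of order 1; residue 243/3364.

Denominator factor (τ + 9/5)^2: pole of order 2 at -9/5, modulus 9/5.
Denominator factor (τ - 11/10): pole of order 1 at 11/10, modulus 11/10.
The radius of convergence is the smallest modulus among the singular points: 11/10.
At the order-2 pole -9/5 set g(τ) = (τ - (-9/5))^2*f(τ) = (-11*τ**2/7 + 10*τ/7 + 15/16)/(τ - 11/10).
Order-2 pole: residue = g'(a); g'(-9/5) = -38705/23548, so the residue is -38705/23548.
At the order-1 pole 11/10 set g(τ) = (τ - (11/10))*f(τ) = (-11*τ**2/7 + 10*τ/7 + 15/16)/(τ + 9/5)**2.
Simple pole: residue = g(a) at a = 11/10, which is 243/3364.
List the singular points by increasing real part (a conjugate pair: the negative imaginary part first).


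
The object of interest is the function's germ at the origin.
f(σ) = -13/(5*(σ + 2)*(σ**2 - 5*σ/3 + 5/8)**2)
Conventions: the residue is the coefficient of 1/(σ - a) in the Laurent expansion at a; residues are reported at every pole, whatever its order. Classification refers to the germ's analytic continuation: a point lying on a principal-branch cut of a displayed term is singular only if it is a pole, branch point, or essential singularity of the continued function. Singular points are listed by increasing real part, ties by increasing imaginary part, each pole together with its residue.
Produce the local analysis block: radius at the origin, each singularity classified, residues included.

Denominator factor (σ**2 - 5*σ/3 + 5/8)^2: discriminant 5/18, real irrational roots 5/6 + (1/12)*sqrt(10) and 5/6 - (1/12)*sqrt(10); poles of order 2, moduli 5/6 + (1/12)*sqrt(10) and 5/6 - (1/12)*sqrt(10).
Denominator factor (σ + 2): pole of order 1 at -2, modulus 2.
The radius of convergence is the smallest modulus among the singular points: 5/6 - (1/12)*sqrt(10).
At the order-1 pole -2 set g(σ) = (σ - (-2))*f(σ) = -13/(5*(σ**2 - 5*σ/3 + 5/8)**2).
Simple pole: residue = g(a) at a = -2, which is -7488/182405.
The factor σ**2 - 5*σ/3 + 5/8 splits as (σ - a)(σ - a') with a = 5/6 - (1/12)*sqrt(10), a' = 5/6 + (1/12)*sqrt(10). At the order-2 pole a set g(σ) = (σ - a)^2*f(σ) = [-13/(5*(σ + 2))] / (σ - a')^2.
Order-2 pole: residue = g'(a); g'(5/6 - (1/12)*sqrt(10)) = 3744/182405 - (17916912/4560125)*sqrt(10), so the residue is 3744/182405 - (17916912/4560125)*sqrt(10).
The factor σ**2 - 5*σ/3 + 5/8 splits as (σ - a)(σ - a') with a = 5/6 + (1/12)*sqrt(10), a' = 5/6 - (1/12)*sqrt(10). At the order-2 pole a set g(σ) = (σ - a)^2*f(σ) = [-13/(5*(σ + 2))] / (σ - a')^2.
Order-2 pole: residue = g'(a); g'(5/6 + (1/12)*sqrt(10)) = 3744/182405 + (17916912/4560125)*sqrt(10), so the residue is 3744/182405 + (17916912/4560125)*sqrt(10).
List the singular points by increasing real part (a conjugate pair: the negative imaginary part first).

Radius of convergence at 0: 5/6 - (1/12)*sqrt(10).
At -2: a pole of order 1; residue -7488/182405.
At 5/6 - (1/12)*sqrt(10): a pole of order 2; residue 3744/182405 - (17916912/4560125)*sqrt(10).
At 5/6 + (1/12)*sqrt(10): a pole of order 2; residue 3744/182405 + (17916912/4560125)*sqrt(10).


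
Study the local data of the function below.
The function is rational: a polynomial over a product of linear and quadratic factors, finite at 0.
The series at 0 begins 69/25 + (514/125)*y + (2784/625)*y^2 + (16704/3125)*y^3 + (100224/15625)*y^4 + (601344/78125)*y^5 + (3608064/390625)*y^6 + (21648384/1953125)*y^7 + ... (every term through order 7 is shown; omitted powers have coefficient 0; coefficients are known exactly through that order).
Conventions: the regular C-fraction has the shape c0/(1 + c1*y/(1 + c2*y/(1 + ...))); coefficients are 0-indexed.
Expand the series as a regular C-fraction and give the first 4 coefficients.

The regular C-fraction coefficients are [69/25, -514/345, 7210/17733, 288144/926485].

Taylor coefficients (read off): a_0 = 69/25, a_1 = 514/125, a_2 = 2784/625, a_3 = 16704/3125.
c0 = a_0 = 69/25. Peel one level at a time: if S = 1 + c*y/S' with S'(0) = 1, then c is the y-coefficient of S and S' = c*y/(S - 1).
S_1 = c0/f = 1 + (-514/345)*y + (2884/4761)*y^2 + ...; c1 = -514/345.
S_2 = c1*y/(S_1 - 1) = 1 + (7210/17733)*y + (-8352/66049)*y^2 + ...; c2 = 7210/17733.
S_3 = c2*y/(S_2 - 1) = 1 + (288144/926485)*y + ...; c3 = 288144/926485.


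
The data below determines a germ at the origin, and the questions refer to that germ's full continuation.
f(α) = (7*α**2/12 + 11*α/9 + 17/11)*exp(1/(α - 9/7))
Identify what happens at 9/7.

The point is an essential singularity.

The exponent 1/(α - (9/7)) has a pole at 9/7, so exp(1/(α - (9/7))) takes every nonzero value near it: an essential singularity (not a pole of any order).


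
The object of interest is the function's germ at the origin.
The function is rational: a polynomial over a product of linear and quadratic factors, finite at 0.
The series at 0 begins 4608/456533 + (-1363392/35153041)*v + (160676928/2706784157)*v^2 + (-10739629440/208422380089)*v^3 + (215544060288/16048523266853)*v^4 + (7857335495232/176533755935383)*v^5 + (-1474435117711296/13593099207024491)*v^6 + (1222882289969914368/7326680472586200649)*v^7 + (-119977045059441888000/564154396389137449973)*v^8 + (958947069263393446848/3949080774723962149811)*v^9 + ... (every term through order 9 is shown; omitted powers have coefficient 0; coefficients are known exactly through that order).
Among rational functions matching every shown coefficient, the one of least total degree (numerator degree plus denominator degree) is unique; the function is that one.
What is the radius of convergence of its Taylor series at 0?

The radius of convergence is 11/8.

No rational of total degree below 8 reproduces all 10 coefficients; solving the [2/6] Pade equations on them gives f(v) = (-5*v**2/6 - v/8 + 1/3)/((v + 11/8)**3*(v + 7/3)**3), whose expansion matches every shown term.
Denominator factor (v + 7/3)^3: pole of order 3 at -7/3, modulus 7/3.
Denominator factor (v + 11/8)^3: pole of order 3 at -11/8, modulus 11/8.
The radius of convergence is the smallest modulus among the singular points: 11/8.


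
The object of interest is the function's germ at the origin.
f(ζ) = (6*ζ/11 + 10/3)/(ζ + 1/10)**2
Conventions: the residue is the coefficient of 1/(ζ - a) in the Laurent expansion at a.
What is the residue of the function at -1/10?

At the order-2 pole -1/10 set g(ζ) = (ζ - (-1/10))^2*f(ζ) = 6*ζ/11 + 10/3.
Order-2 pole: residue = g'(a); g'(-1/10) = 6/11, so the residue is 6/11.

The residue is 6/11.


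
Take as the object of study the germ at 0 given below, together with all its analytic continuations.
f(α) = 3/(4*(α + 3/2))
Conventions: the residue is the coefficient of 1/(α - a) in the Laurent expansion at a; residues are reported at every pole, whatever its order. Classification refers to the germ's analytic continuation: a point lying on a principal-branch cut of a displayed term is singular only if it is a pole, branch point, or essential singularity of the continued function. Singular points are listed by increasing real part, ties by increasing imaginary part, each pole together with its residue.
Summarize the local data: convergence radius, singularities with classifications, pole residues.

Radius of convergence at 0: 3/2.
At -3/2: a pole of order 1; residue 3/4.

Denominator factor (α + 3/2): pole of order 1 at -3/2, modulus 3/2.
The radius of convergence is the smallest modulus among the singular points: 3/2.
At the order-1 pole -3/2 set g(α) = (α - (-3/2))*f(α) = 3/4.
Simple pole: residue = g(a) at a = -3/2, which is 3/4.


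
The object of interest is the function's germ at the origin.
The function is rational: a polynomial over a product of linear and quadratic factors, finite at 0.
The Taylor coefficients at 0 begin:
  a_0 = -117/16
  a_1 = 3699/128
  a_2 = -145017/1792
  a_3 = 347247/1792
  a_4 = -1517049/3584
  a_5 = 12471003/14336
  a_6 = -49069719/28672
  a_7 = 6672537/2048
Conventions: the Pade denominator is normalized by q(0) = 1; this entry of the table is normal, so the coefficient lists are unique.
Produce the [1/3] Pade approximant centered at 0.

Taylor coefficients needed (read off): a_0 = -117/16, a_1 = 3699/128, a_2 = -145017/1792, a_3 = 347247/1792, a_4 = -1517049/3584.
Write the denominator as Q(λ) = 1 + q1*λ + q2*λ^2 + q3*λ^3. Requiring Q*f - P = O(λ^5) with deg P <= 1 kills the coefficients of λ^2..λ^4 in Q*f:
  λ^2: a_2 + q1*a_1 + q2*a_0 = 0, i.e. -145017/1792 + (3699/128)*q1 + (-117/16)*q2 = 0.
  λ^3: a_3 + q1*a_2 + q2*a_1 + q3*a_0 = 0, i.e. 347247/1792 + (-145017/1792)*q1 + (3699/128)*q2 + (-117/16)*q3 = 0.
  λ^4: a_4 + q1*a_3 + q2*a_2 + q3*a_1 = 0, i.e. -1517049/3584 + (347247/1792)*q1 + (-145017/1792)*q2 + (3699/128)*q3 = 0.
Solving this linear system: q1 = 43197275/9191014, q2 = 137997681/18382028, q3 = 1069202487/257348392.
The numerator is Q*f truncated at degree 1: P0 = a_0 = -117/16; P1 = a_1 + q1*a_0 = -3217544307/588224896.

The Pade approximant has numerator coefficients [-117/16, -3217544307/588224896]; denominator coefficients [1, 43197275/9191014, 137997681/18382028, 1069202487/257348392].


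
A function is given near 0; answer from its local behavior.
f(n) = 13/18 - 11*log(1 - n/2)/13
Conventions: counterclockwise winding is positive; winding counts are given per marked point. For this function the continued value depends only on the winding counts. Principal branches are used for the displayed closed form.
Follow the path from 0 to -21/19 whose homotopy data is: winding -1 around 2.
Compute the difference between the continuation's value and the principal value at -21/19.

The rational part is single-valued and drops out of the difference; each branch term changes only by its own monodromy.
(-11/13)*log(1 - n/(2)): each positive loop around 2 adds 2*pi*i to the log, so winding -1 contributes (-11/13)*(-1)*2*pi*i = (22/13)*pi*i.
Summing the contributions at n = -21/19 gives (22/13)*pi*i.

Continued minus principal equals (22/13)*pi*i.


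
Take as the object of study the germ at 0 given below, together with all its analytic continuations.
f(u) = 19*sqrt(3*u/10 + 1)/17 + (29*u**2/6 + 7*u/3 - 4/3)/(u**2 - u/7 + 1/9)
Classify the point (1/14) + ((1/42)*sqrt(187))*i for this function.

The point is a pole of order 1.

The denominator factor u**2 - u/7 + 1/9 vanishes at (1/14) + ((1/42)*sqrt(187))*i and appears to the power 1; the numerator there equals (-8755/5292) + ((127/1764)*sqrt(187))*i, nonzero, and no other factor vanishes.
The branch terms are analytic at this point.
Hence a pole whose order is the multiplicity, 1.


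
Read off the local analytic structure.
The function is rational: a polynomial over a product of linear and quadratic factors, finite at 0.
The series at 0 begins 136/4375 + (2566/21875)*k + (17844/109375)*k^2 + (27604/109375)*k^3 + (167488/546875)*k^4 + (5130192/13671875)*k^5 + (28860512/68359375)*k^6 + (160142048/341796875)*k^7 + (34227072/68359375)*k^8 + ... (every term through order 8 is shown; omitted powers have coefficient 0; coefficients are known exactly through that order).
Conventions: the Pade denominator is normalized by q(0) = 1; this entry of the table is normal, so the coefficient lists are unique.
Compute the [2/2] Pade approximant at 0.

Taylor coefficients needed (read off): a_0 = 136/4375, a_1 = 2566/21875, a_2 = 17844/109375, a_3 = 27604/109375, a_4 = 167488/546875.
Write the denominator as Q(k) = 1 + q1*k + q2*k^2. Requiring Q*f - P = O(k^5) with deg P <= 2 kills the coefficients of k^3..k^4 in Q*f:
  k^3: a_3 + q1*a_2 + q2*a_1 = 0, i.e. 27604/109375 + (17844/109375)*q1 + (2566/21875)*q2 = 0.
  k^4: a_4 + q1*a_3 + q2*a_2 = 0, i.e. 167488/546875 + (27604/109375)*q1 + (17844/109375)*q2 = 0.
Solving this linear system: q1 = 7848946/4468873, q2 = -102656026/22344365.
The numerator is Q*f truncated at degree 2: P0 = a_0 = 136/4375; P1 = a_1 + q1*a_0 = 16804411398/97756596875; P2 = a_2 + q1*a_1 + q2*a_0 = 110638449312/488782984375.

The Pade approximant has numerator coefficients [136/4375, 16804411398/97756596875, 110638449312/488782984375]; denominator coefficients [1, 7848946/4468873, -102656026/22344365].


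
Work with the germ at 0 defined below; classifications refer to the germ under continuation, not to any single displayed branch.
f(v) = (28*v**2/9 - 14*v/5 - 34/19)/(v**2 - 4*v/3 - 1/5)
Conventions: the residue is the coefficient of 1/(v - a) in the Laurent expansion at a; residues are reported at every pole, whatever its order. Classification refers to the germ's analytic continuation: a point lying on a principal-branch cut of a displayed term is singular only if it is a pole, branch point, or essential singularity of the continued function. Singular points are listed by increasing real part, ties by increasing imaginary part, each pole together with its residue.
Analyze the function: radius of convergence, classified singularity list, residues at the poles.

Radius of convergence at 0: -2/3 + (1/15)*sqrt(145).
At 2/3 - (1/15)*sqrt(145): a pole of order 1; residue 91/135 + (1033/74385)*sqrt(145).
At 2/3 + (1/15)*sqrt(145): a pole of order 1; residue 91/135 - (1033/74385)*sqrt(145).

Denominator factor (v**2 - 4*v/3 - 1/5): discriminant 116/45, real irrational roots 2/3 + (1/15)*sqrt(145) and 2/3 - (1/15)*sqrt(145); poles of order 1, moduli 2/3 + (1/15)*sqrt(145) and -2/3 + (1/15)*sqrt(145).
The radius of convergence is the smallest modulus among the singular points: -2/3 + (1/15)*sqrt(145).
The factor v**2 - 4*v/3 - 1/5 splits as (v - a)(v - a') with a = 2/3 - (1/15)*sqrt(145), a' = 2/3 + (1/15)*sqrt(145). At the order-1 pole a set g(v) = (v - a)*f(v) = [28*v**2/9 - 14*v/5 - 34/19] / (v - a').
Simple pole: residue = g(a) at a = 2/3 - (1/15)*sqrt(145), which is 91/135 + (1033/74385)*sqrt(145).
The factor v**2 - 4*v/3 - 1/5 splits as (v - a)(v - a') with a = 2/3 + (1/15)*sqrt(145), a' = 2/3 - (1/15)*sqrt(145). At the order-1 pole a set g(v) = (v - a)*f(v) = [28*v**2/9 - 14*v/5 - 34/19] / (v - a').
Simple pole: residue = g(a) at a = 2/3 + (1/15)*sqrt(145), which is 91/135 - (1033/74385)*sqrt(145).
List the singular points by increasing real part (a conjugate pair: the negative imaginary part first).


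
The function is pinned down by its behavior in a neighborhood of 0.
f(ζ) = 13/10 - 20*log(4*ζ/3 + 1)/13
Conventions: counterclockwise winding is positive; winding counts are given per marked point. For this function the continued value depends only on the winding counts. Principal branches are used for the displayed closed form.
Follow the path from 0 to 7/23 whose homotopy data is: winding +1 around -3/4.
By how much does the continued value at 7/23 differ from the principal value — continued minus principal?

Continued minus principal equals -(40/13)*pi*i.

The rational part is single-valued and drops out of the difference; each branch term changes only by its own monodromy.
(-20/13)*log(1 - ζ/(-3/4)): each positive loop around -3/4 adds 2*pi*i to the log, so winding +1 contributes (-20/13)*(1)*2*pi*i = -(40/13)*pi*i.
Summing the contributions at ζ = 7/23 gives -(40/13)*pi*i.


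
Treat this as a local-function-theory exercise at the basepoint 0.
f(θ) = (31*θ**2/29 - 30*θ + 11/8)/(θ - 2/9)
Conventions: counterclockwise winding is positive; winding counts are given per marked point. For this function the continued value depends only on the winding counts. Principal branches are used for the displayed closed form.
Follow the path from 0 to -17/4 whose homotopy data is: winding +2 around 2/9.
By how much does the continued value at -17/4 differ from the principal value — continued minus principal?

Continued minus principal equals 0.

The function is rational, hence single-valued: continuing it around any pole returns the same value, so the difference is 0.


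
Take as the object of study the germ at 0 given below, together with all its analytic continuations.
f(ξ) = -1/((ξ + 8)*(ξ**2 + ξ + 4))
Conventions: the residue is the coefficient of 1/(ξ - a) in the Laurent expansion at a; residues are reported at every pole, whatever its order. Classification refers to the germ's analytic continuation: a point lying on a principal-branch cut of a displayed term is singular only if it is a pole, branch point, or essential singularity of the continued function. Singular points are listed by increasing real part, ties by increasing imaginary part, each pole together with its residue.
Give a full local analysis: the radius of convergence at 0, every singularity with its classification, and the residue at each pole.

Radius of convergence at 0: 2.
At -8: a pole of order 1; residue -1/60.
At (-1/2) - ((1/2)*sqrt(15))*i: a pole of order 1; residue (1/120) - ((1/120)*sqrt(15))*i.
At (-1/2) + ((1/2)*sqrt(15))*i: a pole of order 1; residue (1/120) + ((1/120)*sqrt(15))*i.

Denominator factor (ξ + 8): pole of order 1 at -8, modulus 8.
Denominator factor (ξ**2 + ξ + 4): discriminant -15, complex-conjugate roots (-1/2) + ((1/2)*sqrt(15))*i and (-1/2) - ((1/2)*sqrt(15))*i; poles of order 1, moduli 2 and 2.
The radius of convergence is the smallest modulus among the singular points: 2.
At the order-1 pole -8 set g(ξ) = (ξ - (-8))*f(ξ) = -1/(ξ**2 + ξ + 4).
Simple pole: residue = g(a) at a = -8, which is -1/60.
The factor ξ**2 + ξ + 4 splits as (ξ - a)(ξ - a') with a = (-1/2) - ((1/2)*sqrt(15))*i, a' = (-1/2) + ((1/2)*sqrt(15))*i. At the order-1 pole a set g(ξ) = (ξ - a)*f(ξ) = [-1/(ξ + 8)] / (ξ - a').
Simple pole: residue = g(a) at a = (-1/2) - ((1/2)*sqrt(15))*i, which is (1/120) - ((1/120)*sqrt(15))*i.
The factor ξ**2 + ξ + 4 splits as (ξ - a)(ξ - a') with a = (-1/2) + ((1/2)*sqrt(15))*i, a' = (-1/2) - ((1/2)*sqrt(15))*i. At the order-1 pole a set g(ξ) = (ξ - a)*f(ξ) = [-1/(ξ + 8)] / (ξ - a').
Simple pole: residue = g(a) at a = (-1/2) + ((1/2)*sqrt(15))*i, which is (1/120) + ((1/120)*sqrt(15))*i.
List the singular points by increasing real part (a conjugate pair: the negative imaginary part first).


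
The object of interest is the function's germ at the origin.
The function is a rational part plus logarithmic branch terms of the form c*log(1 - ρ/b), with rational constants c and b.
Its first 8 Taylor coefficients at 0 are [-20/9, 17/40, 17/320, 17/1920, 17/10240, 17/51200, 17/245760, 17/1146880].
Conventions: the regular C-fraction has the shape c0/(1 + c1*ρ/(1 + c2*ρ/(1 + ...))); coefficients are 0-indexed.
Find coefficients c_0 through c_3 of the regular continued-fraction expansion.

The regular C-fraction coefficients are [-20/9, 153/800, -253/800, -25/1518].

Taylor coefficients (read off): a_0 = -20/9, a_1 = 17/40, a_2 = 17/320, a_3 = 17/1920.
c0 = a_0 = -20/9. Peel one level at a time: if S = 1 + c*ρ/S' with S'(0) = 1, then c is the ρ-coefficient of S and S' = c*ρ/(S - 1).
S_1 = c0/f = 1 + (153/800)*ρ + (38709/640000)*ρ^2 + ...; c1 = 153/800.
S_2 = c1*ρ/(S_1 - 1) = 1 + (-253/800)*ρ + (-1/192)*ρ^2 + ...; c2 = -253/800.
S_3 = c2*ρ/(S_2 - 1) = 1 + (-25/1518)*ρ + ...; c3 = -25/1518.


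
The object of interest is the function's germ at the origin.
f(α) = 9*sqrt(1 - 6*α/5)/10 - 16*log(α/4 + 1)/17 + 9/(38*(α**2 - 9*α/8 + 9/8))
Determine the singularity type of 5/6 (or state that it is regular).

The point is an algebraic (square-root) branch point.

The term (9/10)*sqrt(1 - α/(5/6)) has argument 1 - 5/6/(5/6) = 0 at 5/6: a square-root (algebraic, two-sheeted) branch point; the remaining terms are analytic or single-valued there.
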